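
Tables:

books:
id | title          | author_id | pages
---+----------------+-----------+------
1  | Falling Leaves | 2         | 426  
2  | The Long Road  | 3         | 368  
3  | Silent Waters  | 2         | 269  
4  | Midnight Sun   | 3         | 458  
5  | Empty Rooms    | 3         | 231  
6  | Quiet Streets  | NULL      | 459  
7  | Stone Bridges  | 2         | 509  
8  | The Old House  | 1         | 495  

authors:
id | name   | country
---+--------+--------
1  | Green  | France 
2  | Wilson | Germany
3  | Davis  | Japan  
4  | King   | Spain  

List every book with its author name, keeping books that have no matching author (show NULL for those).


LEFT JOIN keeps every row from books (the left table); where author_id has no match in authors, the author columns become NULL. Walk through each book:
  - book 1 (Falling Leaves): author_id=2 -> matches Wilson
  - book 2 (The Long Road): author_id=3 -> matches Davis
  - book 3 (Silent Waters): author_id=2 -> matches Wilson
  - book 4 (Midnight Sun): author_id=3 -> matches Davis
  - book 5 (Empty Rooms): author_id=3 -> matches Davis
  - book 6 (Quiet Streets): author_id=NULL, no match -> kept with NULL
  - book 7 (Stone Bridges): author_id=2 -> matches Wilson
  - book 8 (The Old House): author_id=1 -> matches Green
All 8 rows appear; 1 has NULL author.

SQL:
SELECT a.title, b.name AS author
FROM books a
LEFT JOIN authors b ON a.author_id = b.id

Result:
title          | author
---------------+-------
Falling Leaves | Wilson
The Long Road  | Davis 
Silent Waters  | Wilson
Midnight Sun   | Davis 
Empty Rooms    | Davis 
Quiet Streets  | NULL  
Stone Bridges  | Wilson
The Old House  | Green 


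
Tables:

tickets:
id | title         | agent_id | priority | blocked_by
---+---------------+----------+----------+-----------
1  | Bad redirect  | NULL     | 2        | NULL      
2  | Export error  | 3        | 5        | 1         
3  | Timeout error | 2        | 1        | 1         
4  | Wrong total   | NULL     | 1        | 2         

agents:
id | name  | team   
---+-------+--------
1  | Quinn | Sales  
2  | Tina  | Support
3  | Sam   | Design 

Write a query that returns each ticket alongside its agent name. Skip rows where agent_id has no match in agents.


INNER JOIN keeps only tickets rows whose agent_id matches an id in agents. Walk through each ticket:
  - ticket 1 (Bad redirect): agent_id=NULL, no match -> dropped
  - ticket 2 (Export error): agent_id=3 -> matches Sam
  - ticket 3 (Timeout error): agent_id=2 -> matches Tina
  - ticket 4 (Wrong total): agent_id=NULL, no match -> dropped
So 2 of 4 rows are dropped.

SQL:
SELECT a.title, b.name AS agent
FROM tickets a
INNER JOIN agents b ON a.agent_id = b.id

Result:
title         | agent
--------------+------
Export error  | Sam  
Timeout error | Tina 


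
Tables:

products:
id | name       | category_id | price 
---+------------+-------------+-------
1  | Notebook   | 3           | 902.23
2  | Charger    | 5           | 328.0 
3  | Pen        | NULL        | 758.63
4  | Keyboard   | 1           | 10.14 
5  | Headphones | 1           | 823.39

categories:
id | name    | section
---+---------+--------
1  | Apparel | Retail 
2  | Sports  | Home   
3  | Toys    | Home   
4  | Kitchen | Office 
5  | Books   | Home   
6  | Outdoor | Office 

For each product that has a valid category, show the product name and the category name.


INNER JOIN keeps only products rows whose category_id matches an id in categories. Walk through each product:
  - product 1 (Notebook): category_id=3 -> matches Toys
  - product 2 (Charger): category_id=5 -> matches Books
  - product 3 (Pen): category_id=NULL, no match -> dropped
  - product 4 (Keyboard): category_id=1 -> matches Apparel
  - product 5 (Headphones): category_id=1 -> matches Apparel
So 1 of 5 rows is dropped.

SQL:
SELECT a.name, b.name AS category
FROM products a
INNER JOIN categories b ON a.category_id = b.id

Result:
name       | category
-----------+---------
Notebook   | Toys    
Charger    | Books   
Keyboard   | Apparel 
Headphones | Apparel 


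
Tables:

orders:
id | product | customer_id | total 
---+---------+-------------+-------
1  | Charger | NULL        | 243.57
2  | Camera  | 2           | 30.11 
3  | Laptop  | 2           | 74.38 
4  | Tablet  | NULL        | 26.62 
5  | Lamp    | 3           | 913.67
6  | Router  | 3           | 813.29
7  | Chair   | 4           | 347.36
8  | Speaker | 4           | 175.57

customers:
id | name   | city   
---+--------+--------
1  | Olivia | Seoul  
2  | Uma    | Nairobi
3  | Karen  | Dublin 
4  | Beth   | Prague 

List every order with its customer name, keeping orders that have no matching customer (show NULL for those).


LEFT JOIN keeps every row from orders (the left table); where customer_id has no match in customers, the customer columns become NULL. Walk through each order:
  - order 1 (Charger): customer_id=NULL, no match -> kept with NULL
  - order 2 (Camera): customer_id=2 -> matches Uma
  - order 3 (Laptop): customer_id=2 -> matches Uma
  - order 4 (Tablet): customer_id=NULL, no match -> kept with NULL
  - order 5 (Lamp): customer_id=3 -> matches Karen
  - order 6 (Router): customer_id=3 -> matches Karen
  - order 7 (Chair): customer_id=4 -> matches Beth
  - order 8 (Speaker): customer_id=4 -> matches Beth
All 8 rows appear; 2 have NULL customer.

SQL:
SELECT a.product, b.name AS customer
FROM orders a
LEFT JOIN customers b ON a.customer_id = b.id

Result:
product | customer
--------+---------
Charger | NULL    
Camera  | Uma     
Laptop  | Uma     
Tablet  | NULL    
Lamp    | Karen   
Router  | Karen   
Chair   | Beth    
Speaker | Beth    


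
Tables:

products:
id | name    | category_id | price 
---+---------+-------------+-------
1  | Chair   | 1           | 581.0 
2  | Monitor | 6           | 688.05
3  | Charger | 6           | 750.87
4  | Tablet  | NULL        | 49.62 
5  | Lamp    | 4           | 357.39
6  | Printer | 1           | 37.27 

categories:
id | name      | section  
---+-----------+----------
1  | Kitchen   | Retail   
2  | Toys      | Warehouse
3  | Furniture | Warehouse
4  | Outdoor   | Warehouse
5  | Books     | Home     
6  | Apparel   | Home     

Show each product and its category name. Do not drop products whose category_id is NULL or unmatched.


LEFT JOIN keeps every row from products (the left table); where category_id has no match in categories, the category columns become NULL. Walk through each product:
  - product 1 (Chair): category_id=1 -> matches Kitchen
  - product 2 (Monitor): category_id=6 -> matches Apparel
  - product 3 (Charger): category_id=6 -> matches Apparel
  - product 4 (Tablet): category_id=NULL, no match -> kept with NULL
  - product 5 (Lamp): category_id=4 -> matches Outdoor
  - product 6 (Printer): category_id=1 -> matches Kitchen
All 6 rows appear; 1 has NULL category.

SQL:
SELECT a.name, b.name AS category
FROM products a
LEFT JOIN categories b ON a.category_id = b.id

Result:
name    | category
--------+---------
Chair   | Kitchen 
Monitor | Apparel 
Charger | Apparel 
Tablet  | NULL    
Lamp    | Outdoor 
Printer | Kitchen 


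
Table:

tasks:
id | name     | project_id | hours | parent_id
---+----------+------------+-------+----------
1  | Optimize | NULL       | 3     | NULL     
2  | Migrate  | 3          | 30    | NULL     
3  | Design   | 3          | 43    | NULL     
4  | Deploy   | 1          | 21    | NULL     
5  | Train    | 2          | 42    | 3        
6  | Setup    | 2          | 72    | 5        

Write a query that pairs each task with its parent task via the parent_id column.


This is a self-join: tasks is joined to a second copy of itself, matching each row's parent_id to another row's id. Use LEFT JOIN so rows with parent_id=NULL are kept.
  - task 1 (Optimize): parent_id=NULL -> NULL
  - task 2 (Migrate): parent_id=NULL -> NULL
  - task 3 (Design): parent_id=NULL -> NULL
  - task 4 (Deploy): parent_id=NULL -> NULL
  - task 5 (Train): parent_id=3 -> Design
  - task 6 (Setup): parent_id=5 -> Train

SQL:
SELECT a.name AS item, b.name AS parent
FROM tasks a
LEFT JOIN tasks b ON a.parent_id = b.id

Result:
item     | parent
---------+-------
Optimize | NULL  
Migrate  | NULL  
Design   | NULL  
Deploy   | NULL  
Train    | Design
Setup    | Train 


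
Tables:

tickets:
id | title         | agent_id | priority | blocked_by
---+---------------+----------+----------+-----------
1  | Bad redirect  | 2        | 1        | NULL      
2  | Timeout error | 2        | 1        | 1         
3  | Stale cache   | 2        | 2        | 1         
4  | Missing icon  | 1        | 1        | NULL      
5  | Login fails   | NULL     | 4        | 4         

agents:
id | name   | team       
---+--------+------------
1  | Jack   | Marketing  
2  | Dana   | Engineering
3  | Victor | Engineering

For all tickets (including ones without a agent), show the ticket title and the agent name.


LEFT JOIN keeps every row from tickets (the left table); where agent_id has no match in agents, the agent columns become NULL. Walk through each ticket:
  - ticket 1 (Bad redirect): agent_id=2 -> matches Dana
  - ticket 2 (Timeout error): agent_id=2 -> matches Dana
  - ticket 3 (Stale cache): agent_id=2 -> matches Dana
  - ticket 4 (Missing icon): agent_id=1 -> matches Jack
  - ticket 5 (Login fails): agent_id=NULL, no match -> kept with NULL
All 5 rows appear; 1 has NULL agent.

SQL:
SELECT a.title, b.name AS agent
FROM tickets a
LEFT JOIN agents b ON a.agent_id = b.id

Result:
title         | agent
--------------+------
Bad redirect  | Dana 
Timeout error | Dana 
Stale cache   | Dana 
Missing icon  | Jack 
Login fails   | NULL 


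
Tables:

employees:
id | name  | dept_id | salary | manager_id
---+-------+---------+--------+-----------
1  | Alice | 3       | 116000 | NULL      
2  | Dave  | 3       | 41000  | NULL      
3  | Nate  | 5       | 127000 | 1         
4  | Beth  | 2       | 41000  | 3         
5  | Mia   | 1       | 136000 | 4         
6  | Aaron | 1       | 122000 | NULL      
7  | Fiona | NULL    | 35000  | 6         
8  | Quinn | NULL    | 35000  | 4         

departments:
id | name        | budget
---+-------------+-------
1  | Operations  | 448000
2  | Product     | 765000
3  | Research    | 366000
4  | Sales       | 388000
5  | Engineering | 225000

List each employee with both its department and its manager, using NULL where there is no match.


Two LEFT JOINs from the same base table employees: one to departments via dept_id, one to employees itself via manager_id. Both are LEFT so every employee is preserved.
Match against departments:
  - employee 1 (Alice): dept_id=3 -> matches Research
  - employee 2 (Dave): dept_id=3 -> matches Research
  - employee 3 (Nate): dept_id=5 -> matches Engineering
  - employee 4 (Beth): dept_id=2 -> matches Product
  - employee 5 (Mia): dept_id=1 -> matches Operations
  - employee 6 (Aaron): dept_id=1 -> matches Operations
  - employee 7 (Fiona): dept_id=NULL, no match -> kept with NULL
  - employee 8 (Quinn): dept_id=NULL, no match -> kept with NULL
Match against employees (self):
  - employee 1 (Alice): manager_id=NULL -> NULL
  - employee 2 (Dave): manager_id=NULL -> NULL
  - employee 3 (Nate): manager_id=1 -> Alice
  - employee 4 (Beth): manager_id=3 -> Nate
  - employee 5 (Mia): manager_id=4 -> Beth
  - employee 6 (Aaron): manager_id=NULL -> NULL
  - employee 7 (Fiona): manager_id=6 -> Aaron
  - employee 8 (Quinn): manager_id=4 -> Beth

SQL:
SELECT a.name, b.name AS department, c.name AS manager
FROM employees a
LEFT JOIN departments b ON a.dept_id = b.id
LEFT JOIN employees c ON a.manager_id = c.id

Result:
name  | department  | manager
------+-------------+--------
Alice | Research    | NULL   
Dave  | Research    | NULL   
Nate  | Engineering | Alice  
Beth  | Product     | Nate   
Mia   | Operations  | Beth   
Aaron | Operations  | NULL   
Fiona | NULL        | Aaron  
Quinn | NULL        | Beth   


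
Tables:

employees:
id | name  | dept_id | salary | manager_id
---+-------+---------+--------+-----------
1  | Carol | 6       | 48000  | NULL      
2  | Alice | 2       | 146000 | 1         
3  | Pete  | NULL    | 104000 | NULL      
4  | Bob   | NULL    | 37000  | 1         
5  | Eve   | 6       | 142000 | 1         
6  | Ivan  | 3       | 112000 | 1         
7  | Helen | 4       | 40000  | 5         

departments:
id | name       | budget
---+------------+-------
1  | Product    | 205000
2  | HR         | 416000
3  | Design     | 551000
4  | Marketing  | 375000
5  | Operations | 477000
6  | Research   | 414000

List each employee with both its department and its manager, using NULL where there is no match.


Two LEFT JOINs from the same base table employees: one to departments via dept_id, one to employees itself via manager_id. Both are LEFT so every employee is preserved.
Match against departments:
  - employee 1 (Carol): dept_id=6 -> matches Research
  - employee 2 (Alice): dept_id=2 -> matches HR
  - employee 3 (Pete): dept_id=NULL, no match -> kept with NULL
  - employee 4 (Bob): dept_id=NULL, no match -> kept with NULL
  - employee 5 (Eve): dept_id=6 -> matches Research
  - employee 6 (Ivan): dept_id=3 -> matches Design
  - employee 7 (Helen): dept_id=4 -> matches Marketing
Match against employees (self):
  - employee 1 (Carol): manager_id=NULL -> NULL
  - employee 2 (Alice): manager_id=1 -> Carol
  - employee 3 (Pete): manager_id=NULL -> NULL
  - employee 4 (Bob): manager_id=1 -> Carol
  - employee 5 (Eve): manager_id=1 -> Carol
  - employee 6 (Ivan): manager_id=1 -> Carol
  - employee 7 (Helen): manager_id=5 -> Eve

SQL:
SELECT a.name, b.name AS department, c.name AS manager
FROM employees a
LEFT JOIN departments b ON a.dept_id = b.id
LEFT JOIN employees c ON a.manager_id = c.id

Result:
name  | department | manager
------+------------+--------
Carol | Research   | NULL   
Alice | HR         | Carol  
Pete  | NULL       | NULL   
Bob   | NULL       | Carol  
Eve   | Research   | Carol  
Ivan  | Design     | Carol  
Helen | Marketing  | Eve    


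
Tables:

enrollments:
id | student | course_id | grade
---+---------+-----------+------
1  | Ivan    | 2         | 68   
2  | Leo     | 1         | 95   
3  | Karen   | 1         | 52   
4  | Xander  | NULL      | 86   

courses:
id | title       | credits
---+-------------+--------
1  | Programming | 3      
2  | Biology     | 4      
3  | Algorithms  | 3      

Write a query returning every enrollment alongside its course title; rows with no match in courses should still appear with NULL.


LEFT JOIN keeps every row from enrollments (the left table); where course_id has no match in courses, the course columns become NULL. Walk through each enrollment:
  - enrollment 1 (Ivan): course_id=2 -> matches Biology
  - enrollment 2 (Leo): course_id=1 -> matches Programming
  - enrollment 3 (Karen): course_id=1 -> matches Programming
  - enrollment 4 (Xander): course_id=NULL, no match -> kept with NULL
All 4 rows appear; 1 has NULL course.

SQL:
SELECT a.student, b.title AS course
FROM enrollments a
LEFT JOIN courses b ON a.course_id = b.id

Result:
student | course     
--------+------------
Ivan    | Biology    
Leo     | Programming
Karen   | Programming
Xander  | NULL       


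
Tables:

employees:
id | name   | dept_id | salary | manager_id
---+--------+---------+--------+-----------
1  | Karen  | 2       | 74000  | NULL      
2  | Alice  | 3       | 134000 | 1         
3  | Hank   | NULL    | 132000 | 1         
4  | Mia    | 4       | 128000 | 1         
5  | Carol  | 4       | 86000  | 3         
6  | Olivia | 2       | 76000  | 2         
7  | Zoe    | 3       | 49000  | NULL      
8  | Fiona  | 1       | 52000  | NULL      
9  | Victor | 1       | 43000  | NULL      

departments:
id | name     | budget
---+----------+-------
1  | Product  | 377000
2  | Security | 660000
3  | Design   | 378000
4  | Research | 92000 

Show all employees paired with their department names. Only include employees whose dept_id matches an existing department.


INNER JOIN keeps only employees rows whose dept_id matches an id in departments. Walk through each employee:
  - employee 1 (Karen): dept_id=2 -> matches Security
  - employee 2 (Alice): dept_id=3 -> matches Design
  - employee 3 (Hank): dept_id=NULL, no match -> dropped
  - employee 4 (Mia): dept_id=4 -> matches Research
  - employee 5 (Carol): dept_id=4 -> matches Research
  - employee 6 (Olivia): dept_id=2 -> matches Security
  - employee 7 (Zoe): dept_id=3 -> matches Design
  - employee 8 (Fiona): dept_id=1 -> matches Product
  - employee 9 (Victor): dept_id=1 -> matches Product
So 1 of 9 rows is dropped.

SQL:
SELECT a.name, b.name AS department
FROM employees a
INNER JOIN departments b ON a.dept_id = b.id

Result:
name   | department
-------+-----------
Karen  | Security  
Alice  | Design    
Mia    | Research  
Carol  | Research  
Olivia | Security  
Zoe    | Design    
Fiona  | Product   
Victor | Product   


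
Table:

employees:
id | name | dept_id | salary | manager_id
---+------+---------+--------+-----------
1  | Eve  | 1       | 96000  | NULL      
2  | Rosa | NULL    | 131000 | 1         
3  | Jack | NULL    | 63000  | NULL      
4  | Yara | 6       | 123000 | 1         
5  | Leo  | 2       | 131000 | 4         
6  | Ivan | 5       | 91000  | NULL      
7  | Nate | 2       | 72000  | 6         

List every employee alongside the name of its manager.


This is a self-join: employees is joined to a second copy of itself, matching each row's manager_id to another row's id. Use LEFT JOIN so rows with manager_id=NULL are kept.
  - employee 1 (Eve): manager_id=NULL -> NULL
  - employee 2 (Rosa): manager_id=1 -> Eve
  - employee 3 (Jack): manager_id=NULL -> NULL
  - employee 4 (Yara): manager_id=1 -> Eve
  - employee 5 (Leo): manager_id=4 -> Yara
  - employee 6 (Ivan): manager_id=NULL -> NULL
  - employee 7 (Nate): manager_id=6 -> Ivan

SQL:
SELECT a.name AS item, b.name AS manager
FROM employees a
LEFT JOIN employees b ON a.manager_id = b.id

Result:
item | manager
-----+--------
Eve  | NULL   
Rosa | Eve    
Jack | NULL   
Yara | Eve    
Leo  | Yara   
Ivan | NULL   
Nate | Ivan   


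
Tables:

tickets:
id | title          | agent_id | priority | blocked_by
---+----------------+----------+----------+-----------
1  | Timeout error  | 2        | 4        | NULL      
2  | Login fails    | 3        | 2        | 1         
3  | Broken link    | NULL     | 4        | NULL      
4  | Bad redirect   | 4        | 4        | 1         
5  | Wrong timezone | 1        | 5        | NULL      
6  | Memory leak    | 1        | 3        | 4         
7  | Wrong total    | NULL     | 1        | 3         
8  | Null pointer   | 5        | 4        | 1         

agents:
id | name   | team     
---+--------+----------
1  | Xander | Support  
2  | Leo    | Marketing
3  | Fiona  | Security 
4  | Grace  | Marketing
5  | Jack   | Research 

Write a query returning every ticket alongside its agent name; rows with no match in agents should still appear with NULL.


LEFT JOIN keeps every row from tickets (the left table); where agent_id has no match in agents, the agent columns become NULL. Walk through each ticket:
  - ticket 1 (Timeout error): agent_id=2 -> matches Leo
  - ticket 2 (Login fails): agent_id=3 -> matches Fiona
  - ticket 3 (Broken link): agent_id=NULL, no match -> kept with NULL
  - ticket 4 (Bad redirect): agent_id=4 -> matches Grace
  - ticket 5 (Wrong timezone): agent_id=1 -> matches Xander
  - ticket 6 (Memory leak): agent_id=1 -> matches Xander
  - ticket 7 (Wrong total): agent_id=NULL, no match -> kept with NULL
  - ticket 8 (Null pointer): agent_id=5 -> matches Jack
All 8 rows appear; 2 have NULL agent.

SQL:
SELECT a.title, b.name AS agent
FROM tickets a
LEFT JOIN agents b ON a.agent_id = b.id

Result:
title          | agent 
---------------+-------
Timeout error  | Leo   
Login fails    | Fiona 
Broken link    | NULL  
Bad redirect   | Grace 
Wrong timezone | Xander
Memory leak    | Xander
Wrong total    | NULL  
Null pointer   | Jack  


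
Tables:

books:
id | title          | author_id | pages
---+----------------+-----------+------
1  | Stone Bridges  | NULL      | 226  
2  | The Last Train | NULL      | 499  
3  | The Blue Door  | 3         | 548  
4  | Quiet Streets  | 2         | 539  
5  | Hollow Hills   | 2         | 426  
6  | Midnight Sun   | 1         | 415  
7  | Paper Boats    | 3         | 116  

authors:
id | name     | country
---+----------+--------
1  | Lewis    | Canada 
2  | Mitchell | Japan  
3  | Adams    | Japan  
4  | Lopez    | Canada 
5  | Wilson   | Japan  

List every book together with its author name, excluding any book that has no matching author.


INNER JOIN keeps only books rows whose author_id matches an id in authors. Walk through each book:
  - book 1 (Stone Bridges): author_id=NULL, no match -> dropped
  - book 2 (The Last Train): author_id=NULL, no match -> dropped
  - book 3 (The Blue Door): author_id=3 -> matches Adams
  - book 4 (Quiet Streets): author_id=2 -> matches Mitchell
  - book 5 (Hollow Hills): author_id=2 -> matches Mitchell
  - book 6 (Midnight Sun): author_id=1 -> matches Lewis
  - book 7 (Paper Boats): author_id=3 -> matches Adams
So 2 of 7 rows are dropped.

SQL:
SELECT a.title, b.name AS author
FROM books a
INNER JOIN authors b ON a.author_id = b.id

Result:
title         | author  
--------------+---------
The Blue Door | Adams   
Quiet Streets | Mitchell
Hollow Hills  | Mitchell
Midnight Sun  | Lewis   
Paper Boats   | Adams   


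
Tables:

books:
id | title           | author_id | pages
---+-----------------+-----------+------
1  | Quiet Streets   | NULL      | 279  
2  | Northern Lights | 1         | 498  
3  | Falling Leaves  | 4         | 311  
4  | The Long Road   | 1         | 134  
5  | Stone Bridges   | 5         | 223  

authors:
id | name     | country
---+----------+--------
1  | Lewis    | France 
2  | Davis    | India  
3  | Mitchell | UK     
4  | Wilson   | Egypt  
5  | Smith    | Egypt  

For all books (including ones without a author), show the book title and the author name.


LEFT JOIN keeps every row from books (the left table); where author_id has no match in authors, the author columns become NULL. Walk through each book:
  - book 1 (Quiet Streets): author_id=NULL, no match -> kept with NULL
  - book 2 (Northern Lights): author_id=1 -> matches Lewis
  - book 3 (Falling Leaves): author_id=4 -> matches Wilson
  - book 4 (The Long Road): author_id=1 -> matches Lewis
  - book 5 (Stone Bridges): author_id=5 -> matches Smith
All 5 rows appear; 1 has NULL author.

SQL:
SELECT a.title, b.name AS author
FROM books a
LEFT JOIN authors b ON a.author_id = b.id

Result:
title           | author
----------------+-------
Quiet Streets   | NULL  
Northern Lights | Lewis 
Falling Leaves  | Wilson
The Long Road   | Lewis 
Stone Bridges   | Smith 


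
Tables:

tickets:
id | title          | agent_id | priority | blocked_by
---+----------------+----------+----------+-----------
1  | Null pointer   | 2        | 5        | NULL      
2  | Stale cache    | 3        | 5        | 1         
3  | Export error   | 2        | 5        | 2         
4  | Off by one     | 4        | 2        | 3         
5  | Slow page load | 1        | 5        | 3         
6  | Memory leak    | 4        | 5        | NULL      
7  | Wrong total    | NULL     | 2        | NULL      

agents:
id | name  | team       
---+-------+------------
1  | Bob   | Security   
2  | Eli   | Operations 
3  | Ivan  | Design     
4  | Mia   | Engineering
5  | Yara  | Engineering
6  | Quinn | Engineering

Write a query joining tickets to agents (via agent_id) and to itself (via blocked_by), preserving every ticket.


Two LEFT JOINs from the same base table tickets: one to agents via agent_id, one to tickets itself via blocked_by. Both are LEFT so every ticket is preserved.
Match against agents:
  - ticket 1 (Null pointer): agent_id=2 -> matches Eli
  - ticket 2 (Stale cache): agent_id=3 -> matches Ivan
  - ticket 3 (Export error): agent_id=2 -> matches Eli
  - ticket 4 (Off by one): agent_id=4 -> matches Mia
  - ticket 5 (Slow page load): agent_id=1 -> matches Bob
  - ticket 6 (Memory leak): agent_id=4 -> matches Mia
  - ticket 7 (Wrong total): agent_id=NULL, no match -> kept with NULL
Match against tickets (self):
  - ticket 1 (Null pointer): blocked_by=NULL -> NULL
  - ticket 2 (Stale cache): blocked_by=1 -> Null pointer
  - ticket 3 (Export error): blocked_by=2 -> Stale cache
  - ticket 4 (Off by one): blocked_by=3 -> Export error
  - ticket 5 (Slow page load): blocked_by=3 -> Export error
  - ticket 6 (Memory leak): blocked_by=NULL -> NULL
  - ticket 7 (Wrong total): blocked_by=NULL -> NULL

SQL:
SELECT a.title, b.name AS agent, c.title AS blocked_by
FROM tickets a
LEFT JOIN agents b ON a.agent_id = b.id
LEFT JOIN tickets c ON a.blocked_by = c.id

Result:
title          | agent | blocked_by  
---------------+-------+-------------
Null pointer   | Eli   | NULL        
Stale cache    | Ivan  | Null pointer
Export error   | Eli   | Stale cache 
Off by one     | Mia   | Export error
Slow page load | Bob   | Export error
Memory leak    | Mia   | NULL        
Wrong total    | NULL  | NULL        


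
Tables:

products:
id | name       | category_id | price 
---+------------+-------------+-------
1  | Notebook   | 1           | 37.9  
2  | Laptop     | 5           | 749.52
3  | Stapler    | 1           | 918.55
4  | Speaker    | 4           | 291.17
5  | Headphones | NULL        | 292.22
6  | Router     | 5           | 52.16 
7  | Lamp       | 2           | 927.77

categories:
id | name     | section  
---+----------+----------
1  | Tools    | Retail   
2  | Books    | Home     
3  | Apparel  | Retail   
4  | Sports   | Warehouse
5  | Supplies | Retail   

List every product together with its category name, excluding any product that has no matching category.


INNER JOIN keeps only products rows whose category_id matches an id in categories. Walk through each product:
  - product 1 (Notebook): category_id=1 -> matches Tools
  - product 2 (Laptop): category_id=5 -> matches Supplies
  - product 3 (Stapler): category_id=1 -> matches Tools
  - product 4 (Speaker): category_id=4 -> matches Sports
  - product 5 (Headphones): category_id=NULL, no match -> dropped
  - product 6 (Router): category_id=5 -> matches Supplies
  - product 7 (Lamp): category_id=2 -> matches Books
So 1 of 7 rows is dropped.

SQL:
SELECT a.name, b.name AS category
FROM products a
INNER JOIN categories b ON a.category_id = b.id

Result:
name     | category
---------+---------
Notebook | Tools   
Laptop   | Supplies
Stapler  | Tools   
Speaker  | Sports  
Router   | Supplies
Lamp     | Books   


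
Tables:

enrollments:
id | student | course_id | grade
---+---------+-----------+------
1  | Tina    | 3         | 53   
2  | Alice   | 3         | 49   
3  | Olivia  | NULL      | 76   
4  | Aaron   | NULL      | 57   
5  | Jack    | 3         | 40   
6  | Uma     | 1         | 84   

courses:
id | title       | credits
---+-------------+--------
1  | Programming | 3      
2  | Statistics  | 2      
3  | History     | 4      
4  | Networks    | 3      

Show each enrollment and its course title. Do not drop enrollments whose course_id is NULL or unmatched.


LEFT JOIN keeps every row from enrollments (the left table); where course_id has no match in courses, the course columns become NULL. Walk through each enrollment:
  - enrollment 1 (Tina): course_id=3 -> matches History
  - enrollment 2 (Alice): course_id=3 -> matches History
  - enrollment 3 (Olivia): course_id=NULL, no match -> kept with NULL
  - enrollment 4 (Aaron): course_id=NULL, no match -> kept with NULL
  - enrollment 5 (Jack): course_id=3 -> matches History
  - enrollment 6 (Uma): course_id=1 -> matches Programming
All 6 rows appear; 2 have NULL course.

SQL:
SELECT a.student, b.title AS course
FROM enrollments a
LEFT JOIN courses b ON a.course_id = b.id

Result:
student | course     
--------+------------
Tina    | History    
Alice   | History    
Olivia  | NULL       
Aaron   | NULL       
Jack    | History    
Uma     | Programming


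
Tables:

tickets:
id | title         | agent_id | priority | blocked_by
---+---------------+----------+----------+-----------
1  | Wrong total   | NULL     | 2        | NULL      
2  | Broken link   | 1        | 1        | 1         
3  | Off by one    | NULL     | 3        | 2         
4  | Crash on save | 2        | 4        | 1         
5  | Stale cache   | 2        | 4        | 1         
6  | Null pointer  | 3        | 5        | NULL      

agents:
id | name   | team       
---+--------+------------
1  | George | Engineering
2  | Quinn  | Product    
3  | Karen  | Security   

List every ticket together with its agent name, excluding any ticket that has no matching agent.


INNER JOIN keeps only tickets rows whose agent_id matches an id in agents. Walk through each ticket:
  - ticket 1 (Wrong total): agent_id=NULL, no match -> dropped
  - ticket 2 (Broken link): agent_id=1 -> matches George
  - ticket 3 (Off by one): agent_id=NULL, no match -> dropped
  - ticket 4 (Crash on save): agent_id=2 -> matches Quinn
  - ticket 5 (Stale cache): agent_id=2 -> matches Quinn
  - ticket 6 (Null pointer): agent_id=3 -> matches Karen
So 2 of 6 rows are dropped.

SQL:
SELECT a.title, b.name AS agent
FROM tickets a
INNER JOIN agents b ON a.agent_id = b.id

Result:
title         | agent 
--------------+-------
Broken link   | George
Crash on save | Quinn 
Stale cache   | Quinn 
Null pointer  | Karen 


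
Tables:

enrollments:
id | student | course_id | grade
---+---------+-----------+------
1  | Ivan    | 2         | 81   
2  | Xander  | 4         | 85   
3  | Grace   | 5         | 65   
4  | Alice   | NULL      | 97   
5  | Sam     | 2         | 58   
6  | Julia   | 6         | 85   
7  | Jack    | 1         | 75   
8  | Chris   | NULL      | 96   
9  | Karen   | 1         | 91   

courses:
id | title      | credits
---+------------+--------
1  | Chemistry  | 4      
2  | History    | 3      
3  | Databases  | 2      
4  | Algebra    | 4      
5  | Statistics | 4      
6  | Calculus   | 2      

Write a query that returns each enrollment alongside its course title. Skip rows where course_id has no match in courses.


INNER JOIN keeps only enrollments rows whose course_id matches an id in courses. Walk through each enrollment:
  - enrollment 1 (Ivan): course_id=2 -> matches History
  - enrollment 2 (Xander): course_id=4 -> matches Algebra
  - enrollment 3 (Grace): course_id=5 -> matches Statistics
  - enrollment 4 (Alice): course_id=NULL, no match -> dropped
  - enrollment 5 (Sam): course_id=2 -> matches History
  - enrollment 6 (Julia): course_id=6 -> matches Calculus
  - enrollment 7 (Jack): course_id=1 -> matches Chemistry
  - enrollment 8 (Chris): course_id=NULL, no match -> dropped
  - enrollment 9 (Karen): course_id=1 -> matches Chemistry
So 2 of 9 rows are dropped.

SQL:
SELECT a.student, b.title AS course
FROM enrollments a
INNER JOIN courses b ON a.course_id = b.id

Result:
student | course    
--------+-----------
Ivan    | History   
Xander  | Algebra   
Grace   | Statistics
Sam     | History   
Julia   | Calculus  
Jack    | Chemistry 
Karen   | Chemistry 


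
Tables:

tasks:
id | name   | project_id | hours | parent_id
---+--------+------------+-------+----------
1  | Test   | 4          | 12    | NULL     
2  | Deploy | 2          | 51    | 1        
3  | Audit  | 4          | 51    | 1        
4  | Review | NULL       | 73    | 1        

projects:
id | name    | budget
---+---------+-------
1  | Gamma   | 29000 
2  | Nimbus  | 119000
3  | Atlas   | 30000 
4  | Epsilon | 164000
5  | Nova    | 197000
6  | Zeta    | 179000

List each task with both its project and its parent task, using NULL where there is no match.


Two LEFT JOINs from the same base table tasks: one to projects via project_id, one to tasks itself via parent_id. Both are LEFT so every task is preserved.
Match against projects:
  - task 1 (Test): project_id=4 -> matches Epsilon
  - task 2 (Deploy): project_id=2 -> matches Nimbus
  - task 3 (Audit): project_id=4 -> matches Epsilon
  - task 4 (Review): project_id=NULL, no match -> kept with NULL
Match against tasks (self):
  - task 1 (Test): parent_id=NULL -> NULL
  - task 2 (Deploy): parent_id=1 -> Test
  - task 3 (Audit): parent_id=1 -> Test
  - task 4 (Review): parent_id=1 -> Test

SQL:
SELECT a.name, b.name AS project, c.name AS parent
FROM tasks a
LEFT JOIN projects b ON a.project_id = b.id
LEFT JOIN tasks c ON a.parent_id = c.id

Result:
name   | project | parent
-------+---------+-------
Test   | Epsilon | NULL  
Deploy | Nimbus  | Test  
Audit  | Epsilon | Test  
Review | NULL    | Test  


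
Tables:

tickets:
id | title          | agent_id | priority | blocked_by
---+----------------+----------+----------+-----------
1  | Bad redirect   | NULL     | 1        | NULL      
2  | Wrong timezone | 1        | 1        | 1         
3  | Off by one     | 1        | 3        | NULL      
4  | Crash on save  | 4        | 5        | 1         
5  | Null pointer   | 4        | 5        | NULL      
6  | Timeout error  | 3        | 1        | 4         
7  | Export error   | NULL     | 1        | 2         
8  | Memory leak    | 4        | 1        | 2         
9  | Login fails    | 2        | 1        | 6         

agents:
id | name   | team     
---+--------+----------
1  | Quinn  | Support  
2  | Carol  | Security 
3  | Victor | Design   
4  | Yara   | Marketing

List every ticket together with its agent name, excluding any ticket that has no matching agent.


INNER JOIN keeps only tickets rows whose agent_id matches an id in agents. Walk through each ticket:
  - ticket 1 (Bad redirect): agent_id=NULL, no match -> dropped
  - ticket 2 (Wrong timezone): agent_id=1 -> matches Quinn
  - ticket 3 (Off by one): agent_id=1 -> matches Quinn
  - ticket 4 (Crash on save): agent_id=4 -> matches Yara
  - ticket 5 (Null pointer): agent_id=4 -> matches Yara
  - ticket 6 (Timeout error): agent_id=3 -> matches Victor
  - ticket 7 (Export error): agent_id=NULL, no match -> dropped
  - ticket 8 (Memory leak): agent_id=4 -> matches Yara
  - ticket 9 (Login fails): agent_id=2 -> matches Carol
So 2 of 9 rows are dropped.

SQL:
SELECT a.title, b.name AS agent
FROM tickets a
INNER JOIN agents b ON a.agent_id = b.id

Result:
title          | agent 
---------------+-------
Wrong timezone | Quinn 
Off by one     | Quinn 
Crash on save  | Yara  
Null pointer   | Yara  
Timeout error  | Victor
Memory leak    | Yara  
Login fails    | Carol 


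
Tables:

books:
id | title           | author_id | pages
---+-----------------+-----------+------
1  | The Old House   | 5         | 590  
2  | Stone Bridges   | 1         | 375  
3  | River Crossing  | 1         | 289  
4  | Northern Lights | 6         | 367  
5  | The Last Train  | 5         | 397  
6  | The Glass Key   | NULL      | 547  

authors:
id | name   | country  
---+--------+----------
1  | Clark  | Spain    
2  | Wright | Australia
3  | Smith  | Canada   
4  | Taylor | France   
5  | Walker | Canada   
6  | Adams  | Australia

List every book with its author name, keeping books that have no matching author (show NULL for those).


LEFT JOIN keeps every row from books (the left table); where author_id has no match in authors, the author columns become NULL. Walk through each book:
  - book 1 (The Old House): author_id=5 -> matches Walker
  - book 2 (Stone Bridges): author_id=1 -> matches Clark
  - book 3 (River Crossing): author_id=1 -> matches Clark
  - book 4 (Northern Lights): author_id=6 -> matches Adams
  - book 5 (The Last Train): author_id=5 -> matches Walker
  - book 6 (The Glass Key): author_id=NULL, no match -> kept with NULL
All 6 rows appear; 1 has NULL author.

SQL:
SELECT a.title, b.name AS author
FROM books a
LEFT JOIN authors b ON a.author_id = b.id

Result:
title           | author
----------------+-------
The Old House   | Walker
Stone Bridges   | Clark 
River Crossing  | Clark 
Northern Lights | Adams 
The Last Train  | Walker
The Glass Key   | NULL  


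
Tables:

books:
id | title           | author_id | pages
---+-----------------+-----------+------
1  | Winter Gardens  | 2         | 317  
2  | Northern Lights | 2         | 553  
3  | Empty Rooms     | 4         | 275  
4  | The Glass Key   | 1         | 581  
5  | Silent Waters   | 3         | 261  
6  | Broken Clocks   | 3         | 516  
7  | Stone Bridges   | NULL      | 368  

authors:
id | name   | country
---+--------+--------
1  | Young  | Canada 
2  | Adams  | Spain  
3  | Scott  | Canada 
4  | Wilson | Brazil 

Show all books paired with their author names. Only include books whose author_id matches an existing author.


INNER JOIN keeps only books rows whose author_id matches an id in authors. Walk through each book:
  - book 1 (Winter Gardens): author_id=2 -> matches Adams
  - book 2 (Northern Lights): author_id=2 -> matches Adams
  - book 3 (Empty Rooms): author_id=4 -> matches Wilson
  - book 4 (The Glass Key): author_id=1 -> matches Young
  - book 5 (Silent Waters): author_id=3 -> matches Scott
  - book 6 (Broken Clocks): author_id=3 -> matches Scott
  - book 7 (Stone Bridges): author_id=NULL, no match -> dropped
So 1 of 7 rows is dropped.

SQL:
SELECT a.title, b.name AS author
FROM books a
INNER JOIN authors b ON a.author_id = b.id

Result:
title           | author
----------------+-------
Winter Gardens  | Adams 
Northern Lights | Adams 
Empty Rooms     | Wilson
The Glass Key   | Young 
Silent Waters   | Scott 
Broken Clocks   | Scott 


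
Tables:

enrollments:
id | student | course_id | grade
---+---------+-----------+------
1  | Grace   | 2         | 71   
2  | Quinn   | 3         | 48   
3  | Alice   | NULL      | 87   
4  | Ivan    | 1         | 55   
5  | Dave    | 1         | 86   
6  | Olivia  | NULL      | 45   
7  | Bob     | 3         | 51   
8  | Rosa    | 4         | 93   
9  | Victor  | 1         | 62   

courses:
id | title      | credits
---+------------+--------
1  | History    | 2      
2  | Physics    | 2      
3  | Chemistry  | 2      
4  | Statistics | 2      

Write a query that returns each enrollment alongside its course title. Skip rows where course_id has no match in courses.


INNER JOIN keeps only enrollments rows whose course_id matches an id in courses. Walk through each enrollment:
  - enrollment 1 (Grace): course_id=2 -> matches Physics
  - enrollment 2 (Quinn): course_id=3 -> matches Chemistry
  - enrollment 3 (Alice): course_id=NULL, no match -> dropped
  - enrollment 4 (Ivan): course_id=1 -> matches History
  - enrollment 5 (Dave): course_id=1 -> matches History
  - enrollment 6 (Olivia): course_id=NULL, no match -> dropped
  - enrollment 7 (Bob): course_id=3 -> matches Chemistry
  - enrollment 8 (Rosa): course_id=4 -> matches Statistics
  - enrollment 9 (Victor): course_id=1 -> matches History
So 2 of 9 rows are dropped.

SQL:
SELECT a.student, b.title AS course
FROM enrollments a
INNER JOIN courses b ON a.course_id = b.id

Result:
student | course    
--------+-----------
Grace   | Physics   
Quinn   | Chemistry 
Ivan    | History   
Dave    | History   
Bob     | Chemistry 
Rosa    | Statistics
Victor  | History   


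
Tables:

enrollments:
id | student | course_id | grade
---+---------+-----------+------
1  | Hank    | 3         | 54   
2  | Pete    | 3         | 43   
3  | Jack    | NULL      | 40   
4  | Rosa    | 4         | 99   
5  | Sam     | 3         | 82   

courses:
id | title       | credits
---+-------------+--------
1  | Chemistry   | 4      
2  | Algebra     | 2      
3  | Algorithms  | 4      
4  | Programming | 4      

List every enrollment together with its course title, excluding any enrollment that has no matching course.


INNER JOIN keeps only enrollments rows whose course_id matches an id in courses. Walk through each enrollment:
  - enrollment 1 (Hank): course_id=3 -> matches Algorithms
  - enrollment 2 (Pete): course_id=3 -> matches Algorithms
  - enrollment 3 (Jack): course_id=NULL, no match -> dropped
  - enrollment 4 (Rosa): course_id=4 -> matches Programming
  - enrollment 5 (Sam): course_id=3 -> matches Algorithms
So 1 of 5 rows is dropped.

SQL:
SELECT a.student, b.title AS course
FROM enrollments a
INNER JOIN courses b ON a.course_id = b.id

Result:
student | course     
--------+------------
Hank    | Algorithms 
Pete    | Algorithms 
Rosa    | Programming
Sam     | Algorithms 


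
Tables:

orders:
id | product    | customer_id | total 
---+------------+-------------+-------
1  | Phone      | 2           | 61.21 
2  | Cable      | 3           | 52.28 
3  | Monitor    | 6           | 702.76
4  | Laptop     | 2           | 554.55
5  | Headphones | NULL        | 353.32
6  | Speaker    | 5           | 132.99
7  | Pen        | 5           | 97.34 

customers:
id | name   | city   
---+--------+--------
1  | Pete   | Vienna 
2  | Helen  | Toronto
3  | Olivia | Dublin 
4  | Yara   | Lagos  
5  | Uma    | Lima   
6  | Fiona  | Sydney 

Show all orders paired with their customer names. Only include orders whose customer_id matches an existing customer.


INNER JOIN keeps only orders rows whose customer_id matches an id in customers. Walk through each order:
  - order 1 (Phone): customer_id=2 -> matches Helen
  - order 2 (Cable): customer_id=3 -> matches Olivia
  - order 3 (Monitor): customer_id=6 -> matches Fiona
  - order 4 (Laptop): customer_id=2 -> matches Helen
  - order 5 (Headphones): customer_id=NULL, no match -> dropped
  - order 6 (Speaker): customer_id=5 -> matches Uma
  - order 7 (Pen): customer_id=5 -> matches Uma
So 1 of 7 rows is dropped.

SQL:
SELECT a.product, b.name AS customer
FROM orders a
INNER JOIN customers b ON a.customer_id = b.id

Result:
product | customer
--------+---------
Phone   | Helen   
Cable   | Olivia  
Monitor | Fiona   
Laptop  | Helen   
Speaker | Uma     
Pen     | Uma     
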